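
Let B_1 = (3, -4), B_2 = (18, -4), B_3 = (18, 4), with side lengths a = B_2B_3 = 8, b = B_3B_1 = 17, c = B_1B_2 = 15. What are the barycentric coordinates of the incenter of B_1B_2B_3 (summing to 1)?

(1/5, 17/40, 3/8)

The incenter has barycentric coordinates proportional to the opposite side lengths: (8 : 17 : 15).
Normalizing by 8+17+15 = 40 gives (1/5, 17/40, 3/8).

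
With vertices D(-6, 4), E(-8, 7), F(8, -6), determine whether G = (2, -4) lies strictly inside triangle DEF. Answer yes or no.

Barycentric coordinates of G: (23/11, -16/11, 4/11).
The three coordinates are positive, negative, positive; a point is interior exactly when all three are positive.

no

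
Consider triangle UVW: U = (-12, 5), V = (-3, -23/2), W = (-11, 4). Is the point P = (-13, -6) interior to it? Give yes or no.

no

Barycentric coordinates of P: (74/5, 8/5, -77/5).
The three coordinates are positive, positive, negative; a point is interior exactly when all three are positive.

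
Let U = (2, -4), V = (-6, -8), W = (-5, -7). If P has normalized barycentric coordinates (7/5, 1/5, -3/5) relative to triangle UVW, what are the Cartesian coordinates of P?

P = (7/5)·U + (1/5)·V + (-3/5)·W.
x-coordinate: (7/5)·2 + (1/5)·(-6) + (-3/5)·(-5) = 23/5.
y-coordinate: (7/5)·(-4) + (1/5)·(-8) + (-3/5)·(-7) = -3.

(23/5, -3)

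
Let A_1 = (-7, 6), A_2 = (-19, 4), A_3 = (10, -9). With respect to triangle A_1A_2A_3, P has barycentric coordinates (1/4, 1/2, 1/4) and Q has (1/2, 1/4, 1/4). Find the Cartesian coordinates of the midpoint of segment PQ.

(-29/4, 3/2)

Barycentric coordinates of the midpoint are the average: (3/8, 3/8, 1/4).
Converting: (3/8)·A_1 + (3/8)·A_2 + (1/4)·A_3 = (-29/4, 3/2).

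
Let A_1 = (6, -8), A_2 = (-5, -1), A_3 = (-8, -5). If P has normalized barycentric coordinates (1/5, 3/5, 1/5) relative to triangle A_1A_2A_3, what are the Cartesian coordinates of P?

(-17/5, -16/5)

P = (1/5)·A_1 + (3/5)·A_2 + (1/5)·A_3.
x-coordinate: (1/5)·6 + (3/5)·(-5) + (1/5)·(-8) = -17/5.
y-coordinate: (1/5)·(-8) + (3/5)·(-1) + (1/5)·(-5) = -16/5.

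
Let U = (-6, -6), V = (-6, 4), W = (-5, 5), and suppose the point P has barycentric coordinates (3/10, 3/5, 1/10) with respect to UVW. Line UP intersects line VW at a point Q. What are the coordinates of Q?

(-41/7, 29/7)

Line UP meets VW where the U-coordinate vanishes; zeroing P's U-weight and renormalizing leaves V, W-weights 3/5 : 1/10 → (6/7, 1/7).
So Q = (6/7)·V + (1/7)·W = (-41/7, 29/7).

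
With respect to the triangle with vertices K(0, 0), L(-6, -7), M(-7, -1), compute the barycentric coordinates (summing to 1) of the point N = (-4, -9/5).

Signed area of the reference triangle: [KLM] = ½·(0·(-7−(-1)) + (-6)·(-1−0) + (-7)·(0−(-7))) = ½·(0 + 6 − 49) = -43/2.
[NLM] = ½·((-4)·(-7−(-1)) + (-6)·(-1−(-9/5)) + (-7)·(-9/5−(-7))) = ½·(24 − 24/5 − 182/5) = -43/5, so the K-coordinate is (-43/5)/(-43/2) = 2/5.
[KNM] = ½·(0·(-9/5−(-1)) + (-4)·(-1−0) + (-7)·(0−(-9/5))) = ½·(0 + 4 − 63/5) = -43/10, so the L-coordinate is 1/5.
[KLN] = ½·(0·(-7−(-9/5)) + (-6)·(-9/5−0) + (-4)·(0−(-7))) = ½·(0 + 54/5 − 28) = -43/5, so the M-coordinate is 2/5.

(2/5, 1/5, 2/5)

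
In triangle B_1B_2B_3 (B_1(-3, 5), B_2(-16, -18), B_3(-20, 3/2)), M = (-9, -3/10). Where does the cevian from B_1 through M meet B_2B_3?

Barycentric coordinates of M with respect to B_1B_2B_3: (3/5, 1/5, 1/5).
On side B_2B_3 the B_1-coordinate is zero; dropping M's B_1-weight 3/5 and renormalizing the remaining 1/5 : 1/5 gives weights 1/2, 1/2 on B_2, B_3.
N = (1/2)·(-16, -18) + (1/2)·(-20, 3/2) = (-18, -33/4).

(-18, -33/4)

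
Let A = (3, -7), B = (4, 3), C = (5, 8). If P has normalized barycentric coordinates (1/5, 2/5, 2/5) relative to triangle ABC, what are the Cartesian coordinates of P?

(21/5, 3)

P = (1/5)·A + (2/5)·B + (2/5)·C.
x-coordinate: (1/5)·3 + (2/5)·4 + (2/5)·5 = 21/5.
y-coordinate: (1/5)·(-7) + (2/5)·3 + (2/5)·8 = 3.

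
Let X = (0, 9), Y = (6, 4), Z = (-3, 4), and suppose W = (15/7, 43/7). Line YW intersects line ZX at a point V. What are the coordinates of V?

(-3/4, 31/4)

Barycentric coordinates of W with respect to XYZ: (3/7, 3/7, 1/7).
On side ZX the Y-coordinate is zero; dropping W's Y-weight 3/7 and renormalizing the remaining 1/7 : 3/7 gives weights 1/4, 3/4 on Z, X.
V = (1/4)·(-3, 4) + (3/4)·(0, 9) = (-3/4, 31/4).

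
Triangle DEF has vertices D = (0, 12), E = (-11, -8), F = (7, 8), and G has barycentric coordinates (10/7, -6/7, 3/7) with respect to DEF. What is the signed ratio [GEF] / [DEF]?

10/7

The signed ratio [GEF]/[DEF] equals the barycentric coordinate of G at vertex D, which is 10/7.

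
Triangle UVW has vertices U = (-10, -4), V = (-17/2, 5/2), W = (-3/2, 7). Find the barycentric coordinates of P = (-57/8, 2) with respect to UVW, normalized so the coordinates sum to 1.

(1/4, 1/2, 1/4)

Signed area of the reference triangle: [UVW] = ½·((-10)·(5/2−7) + (-17/2)·(7−(-4)) + (-3/2)·(-4−(5/2))) = ½·(45 − 187/2 + 39/4) = -155/8.
[PVW] = ½·((-57/8)·(5/2−7) + (-17/2)·(7−2) + (-3/2)·(2−(5/2))) = ½·(513/16 − 85/2 + 3/4) = -155/32, so the U-coordinate is (-155/32)/(-155/8) = 1/4.
[UPW] = ½·((-10)·(2−7) + (-57/8)·(7−(-4)) + (-3/2)·(-4−2)) = ½·(50 − 627/8 + 9) = -155/16, so the V-coordinate is 1/2.
[UVP] = ½·((-10)·(5/2−2) + (-17/2)·(2−(-4)) + (-57/8)·(-4−(5/2))) = ½·(-5 − 51 + 741/16) = -155/32, so the W-coordinate is 1/4.
Check: 1/4 + 1/2 + 1/4 = 1.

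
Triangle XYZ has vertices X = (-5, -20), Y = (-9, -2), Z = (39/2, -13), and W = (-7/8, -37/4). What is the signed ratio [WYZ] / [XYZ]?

[XYZ] = ½·((-5)·(-2−(-13)) + (-9)·(-13−(-20)) + (39/2)·(-20−(-2))) = ½·(-55 − 63 − 351) = -469/2.
[WYZ] = ½·((-7/8)·(-2−(-13)) + (-9)·(-13−(-37/4)) + (39/2)·(-37/4−(-2))) = ½·(-77/8 + 135/4 − 1131/8) = -469/8, so the ratio is (-469/8)/(-469/2) = 1/4.

1/4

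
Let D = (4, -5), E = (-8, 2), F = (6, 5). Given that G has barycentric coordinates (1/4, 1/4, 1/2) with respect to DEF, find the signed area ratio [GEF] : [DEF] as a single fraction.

1/4

The signed ratio [GEF]/[DEF] equals the barycentric coordinate of G at vertex D, which is 1/4.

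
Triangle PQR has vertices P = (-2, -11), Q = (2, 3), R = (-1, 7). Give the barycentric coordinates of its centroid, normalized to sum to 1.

(1/3, 1/3, 1/3)

The centroid is the average of the vertices, so each weight is 1/3.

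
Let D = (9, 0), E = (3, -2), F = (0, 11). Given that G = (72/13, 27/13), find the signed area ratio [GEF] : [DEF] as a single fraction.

[DEF] = ½·(9·(-2−11) + 3·(11−0) + 0·(0−(-2))) = ½·(-117 + 33 + 0) = -42.
[GEF] = ½·((72/13)·(-2−11) + 3·(11−(27/13)) + 0·(27/13−(-2))) = ½·(-72 + 348/13 + 0) = -294/13, so the ratio is (-294/13)/(-42) = 7/13.

7/13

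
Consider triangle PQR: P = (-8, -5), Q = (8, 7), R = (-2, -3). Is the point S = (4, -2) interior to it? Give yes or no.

no

Barycentric coordinates of S: (-5/4, -3/20, 12/5).
The three coordinates are negative, negative, positive; a point is interior exactly when all three are positive.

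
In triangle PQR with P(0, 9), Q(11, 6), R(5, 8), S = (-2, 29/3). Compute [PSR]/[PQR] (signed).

-1/3

[PQR] = ½·(0·(6−8) + 11·(8−9) + 5·(9−6)) = ½·(0 − 11 + 15) = 2.
[PSR] = ½·(0·(29/3−8) + (-2)·(8−9) + 5·(9−(29/3))) = ½·(0 + 2 − 10/3) = -2/3, so the ratio is (-2/3)/2 = -1/3.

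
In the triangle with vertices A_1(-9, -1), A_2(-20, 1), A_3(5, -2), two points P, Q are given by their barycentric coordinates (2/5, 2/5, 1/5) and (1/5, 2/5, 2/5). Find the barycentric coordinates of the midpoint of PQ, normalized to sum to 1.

(3/10, 2/5, 3/10)

Since both coordinate triples sum to 1, the midpoint's barycentrics are the componentwise average.
(2/5+1/5)/2 = 3/10; similarly 2/5 and 3/10.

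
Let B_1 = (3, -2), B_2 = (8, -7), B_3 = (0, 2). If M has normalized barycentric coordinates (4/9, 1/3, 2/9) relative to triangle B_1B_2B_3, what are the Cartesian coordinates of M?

(4, -25/9)

M = (4/9)·B_1 + (1/3)·B_2 + (2/9)·B_3.
x-coordinate: (4/9)·3 + (1/3)·8 + (2/9)·0 = 4.
y-coordinate: (4/9)·(-2) + (1/3)·(-7) + (2/9)·2 = -25/9.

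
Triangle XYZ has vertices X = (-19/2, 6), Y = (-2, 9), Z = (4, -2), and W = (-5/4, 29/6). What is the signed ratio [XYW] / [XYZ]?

1/3

[XYZ] = ½·((-19/2)·(9−(-2)) + (-2)·(-2−6) + 4·(6−9)) = ½·(-209/2 + 16 − 12) = -201/4.
[XYW] = ½·((-19/2)·(9−(29/6)) + (-2)·(29/6−6) + (-5/4)·(6−9)) = ½·(-475/12 + 7/3 + 15/4) = -67/4, so the ratio is (-67/4)/(-201/4) = 1/3.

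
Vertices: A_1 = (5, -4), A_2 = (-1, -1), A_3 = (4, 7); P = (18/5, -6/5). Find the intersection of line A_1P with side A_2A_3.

(3/2, 3)

Barycentric coordinates of P with respect to A_1A_2A_3: (3/5, 1/5, 1/5).
On side A_2A_3 the A_1-coordinate is zero; dropping P's A_1-weight 3/5 and renormalizing the remaining 1/5 : 1/5 gives weights 1/2, 1/2 on A_2, A_3.
Q = (1/2)·(-1, -1) + (1/2)·(4, 7) = (3/2, 3).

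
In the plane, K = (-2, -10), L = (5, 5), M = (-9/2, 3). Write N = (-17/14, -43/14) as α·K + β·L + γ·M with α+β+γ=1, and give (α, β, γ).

Signed area of the reference triangle: [KLM] = ½·((-2)·(5−3) + 5·(3−(-10)) + (-9/2)·(-10−5)) = ½·(-4 + 65 + 135/2) = 257/4.
[NLM] = ½·((-17/14)·(5−3) + 5·(3−(-43/14)) + (-9/2)·(-43/14−5)) = ½·(-17/7 + 425/14 + 1017/28) = 257/8, so the K-coordinate is (257/8)/(257/4) = 1/2.
[KNM] = ½·((-2)·(-43/14−3) + (-17/14)·(3−(-10)) + (-9/2)·(-10−(-43/14))) = ½·(85/7 − 221/14 + 873/28) = 771/56, so the L-coordinate is 3/14.
[KLN] = ½·((-2)·(5−(-43/14)) + 5·(-43/14−(-10)) + (-17/14)·(-10−5)) = ½·(-113/7 + 485/14 + 255/14) = 257/14, so the M-coordinate is 2/7.

(1/2, 3/14, 2/7)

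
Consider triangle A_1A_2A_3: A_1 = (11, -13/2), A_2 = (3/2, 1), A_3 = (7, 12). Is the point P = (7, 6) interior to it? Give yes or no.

yes

Barycentric coordinates of P: (12/53, 96/583, 355/583).
The three coordinates are positive, positive, positive; a point is interior exactly when all three are positive.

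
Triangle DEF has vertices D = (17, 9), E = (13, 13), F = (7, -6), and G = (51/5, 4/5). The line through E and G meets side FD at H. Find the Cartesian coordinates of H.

(19/2, -9/4)

Barycentric coordinates of G with respect to DEF: (1/5, 1/5, 3/5).
On side FD the E-coordinate is zero; dropping G's E-weight 1/5 and renormalizing the remaining 3/5 : 1/5 gives weights 3/4, 1/4 on F, D.
H = (3/4)·(7, -6) + (1/4)·(17, 9) = (19/2, -9/4).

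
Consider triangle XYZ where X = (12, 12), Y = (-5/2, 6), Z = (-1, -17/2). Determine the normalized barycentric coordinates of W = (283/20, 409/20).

(6/5, 3/10, -1/2)

Signed area of the reference triangle: [XYZ] = ½·(12·(6−(-17/2)) + (-5/2)·(-17/2−12) + (-1)·(12−6)) = ½·(174 + 205/4 − 6) = 877/8.
[WYZ] = ½·((283/20)·(6−(-17/2)) + (-5/2)·(-17/2−(409/20)) + (-1)·(409/20−6)) = ½·(8207/40 + 579/8 − 289/20) = 2631/20, so the X-coordinate is (2631/20)/(877/8) = 6/5.
[XWZ] = ½·(12·(409/20−(-17/2)) + (283/20)·(-17/2−12) + (-1)·(12−(409/20))) = ½·(1737/5 − 11603/40 + 169/20) = 2631/80, so the Y-coordinate is 3/10.
[XYW] = ½·(12·(6−(409/20)) + (-5/2)·(409/20−12) + (283/20)·(12−6)) = ½·(-867/5 − 169/8 + 849/10) = -877/16, so the Z-coordinate is -1/2.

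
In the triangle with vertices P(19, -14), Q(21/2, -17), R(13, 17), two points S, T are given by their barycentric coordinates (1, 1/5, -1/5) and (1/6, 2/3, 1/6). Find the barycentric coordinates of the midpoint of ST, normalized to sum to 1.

(7/12, 13/30, -1/60)

Since both coordinate triples sum to 1, the midpoint's barycentrics are the componentwise average.
(1+1/6)/2 = 7/12; similarly 13/30 and -1/60.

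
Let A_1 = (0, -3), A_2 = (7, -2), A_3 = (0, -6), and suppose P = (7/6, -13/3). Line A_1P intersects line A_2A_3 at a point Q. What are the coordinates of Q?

Barycentric coordinates of P with respect to A_1A_2A_3: (1/3, 1/6, 1/2).
On side A_2A_3 the A_1-coordinate is zero; dropping P's A_1-weight 1/3 and renormalizing the remaining 1/6 : 1/2 gives weights 1/4, 3/4 on A_2, A_3.
Q = (1/4)·(7, -2) + (3/4)·(0, -6) = (7/4, -5).

(7/4, -5)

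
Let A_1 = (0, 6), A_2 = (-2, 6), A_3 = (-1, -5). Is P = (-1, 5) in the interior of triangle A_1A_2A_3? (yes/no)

yes

Barycentric coordinates of P: (5/11, 5/11, 1/11).
The three coordinates are positive, positive, positive; a point is interior exactly when all three are positive.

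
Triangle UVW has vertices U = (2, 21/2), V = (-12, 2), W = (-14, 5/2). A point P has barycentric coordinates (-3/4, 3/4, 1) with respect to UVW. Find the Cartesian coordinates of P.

(-49/2, -31/8)

P = (-3/4)·U + (3/4)·V + 1·W.
x-coordinate: (-3/4)·2 + (3/4)·(-12) + 1·(-14) = -49/2.
y-coordinate: (-3/4)·(21/2) + (3/4)·2 + 1·(5/2) = -31/8.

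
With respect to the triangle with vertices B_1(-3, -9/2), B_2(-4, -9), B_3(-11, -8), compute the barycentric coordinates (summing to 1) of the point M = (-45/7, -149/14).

Signed area of the reference triangle: [B_1B_2B_3] = ½·((-3)·(-9−(-8)) + (-4)·(-8−(-9/2)) + (-11)·(-9/2−(-9))) = ½·(3 + 14 − 99/2) = -65/4.
[MB_2B_3] = ½·((-45/7)·(-9−(-8)) + (-4)·(-8−(-149/14)) + (-11)·(-149/14−(-9))) = ½·(45/7 − 74/7 + 253/14) = 195/28, so the B_1-coordinate is (195/28)/(-65/4) = -3/7.
[B_1MB_3] = ½·((-3)·(-149/14−(-8)) + (-45/7)·(-8−(-9/2)) + (-11)·(-9/2−(-149/14))) = ½·(111/14 + 45/2 − 473/7) = -130/7, so the B_2-coordinate is 8/7.
[B_1B_2M] = ½·((-3)·(-9−(-149/14)) + (-4)·(-149/14−(-9/2)) + (-45/7)·(-9/2−(-9))) = ½·(-69/14 + 172/7 − 405/14) = -65/14, so the B_3-coordinate is 2/7.
Check: -3/7 + 8/7 + 2/7 = 1.

(-3/7, 8/7, 2/7)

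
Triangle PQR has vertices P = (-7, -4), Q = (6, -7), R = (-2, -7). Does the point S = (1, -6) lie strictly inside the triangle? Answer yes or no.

Barycentric coordinates of S: (1/3, 7/12, 1/12).
The three coordinates are positive, positive, positive; a point is interior exactly when all three are positive.

yes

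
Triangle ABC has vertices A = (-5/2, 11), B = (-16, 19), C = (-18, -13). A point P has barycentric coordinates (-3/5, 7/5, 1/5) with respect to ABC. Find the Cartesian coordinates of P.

(-49/2, 87/5)

P = (-3/5)·A + (7/5)·B + (1/5)·C.
x-coordinate: (-3/5)·(-5/2) + (7/5)·(-16) + (1/5)·(-18) = -49/2.
y-coordinate: (-3/5)·11 + (7/5)·19 + (1/5)·(-13) = 87/5.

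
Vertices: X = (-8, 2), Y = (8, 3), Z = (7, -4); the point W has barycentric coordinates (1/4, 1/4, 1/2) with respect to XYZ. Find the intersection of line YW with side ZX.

(2, -2)

Line YW meets ZX where the Y-coordinate vanishes; zeroing W's Y-weight and renormalizing leaves Z, X-weights 1/2 : 1/4 → (2/3, 1/3).
So V = (2/3)·Z + (1/3)·X = (2, -2).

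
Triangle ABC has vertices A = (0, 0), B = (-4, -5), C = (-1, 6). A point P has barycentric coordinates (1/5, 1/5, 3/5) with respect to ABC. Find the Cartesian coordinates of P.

P = (1/5)·A + (1/5)·B + (3/5)·C.
x-coordinate: (1/5)·0 + (1/5)·(-4) + (3/5)·(-1) = -7/5.
y-coordinate: (1/5)·0 + (1/5)·(-5) + (3/5)·6 = 13/5.

(-7/5, 13/5)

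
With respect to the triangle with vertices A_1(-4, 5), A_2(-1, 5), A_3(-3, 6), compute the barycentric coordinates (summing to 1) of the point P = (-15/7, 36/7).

(2/7, 4/7, 1/7)

Signed area of the reference triangle: [A_1A_2A_3] = ½·((-4)·(5−6) + (-1)·(6−5) + (-3)·(5−5)) = ½·(4 − 1 + 0) = 3/2.
[PA_2A_3] = ½·((-15/7)·(5−6) + (-1)·(6−(36/7)) + (-3)·(36/7−5)) = ½·(15/7 − 6/7 − 3/7) = 3/7, so the A_1-coordinate is (3/7)/(3/2) = 2/7.
[A_1PA_3] = ½·((-4)·(36/7−6) + (-15/7)·(6−5) + (-3)·(5−(36/7))) = ½·(24/7 − 15/7 + 3/7) = 6/7, so the A_2-coordinate is 4/7.
[A_1A_2P] = ½·((-4)·(5−(36/7)) + (-1)·(36/7−5) + (-15/7)·(5−5)) = ½·(4/7 − 1/7 + 0) = 3/14, so the A_3-coordinate is 1/7.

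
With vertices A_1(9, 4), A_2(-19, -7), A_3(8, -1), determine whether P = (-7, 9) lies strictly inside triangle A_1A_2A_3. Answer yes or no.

no

Barycentric coordinates of P: (120/43, 85/129, -316/129).
The three coordinates are positive, positive, negative; a point is interior exactly when all three are positive.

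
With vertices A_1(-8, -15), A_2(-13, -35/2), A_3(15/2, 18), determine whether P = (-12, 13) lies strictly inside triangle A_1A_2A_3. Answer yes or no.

Barycentric coordinates of P: (-2359/505, 2264/505, 120/101).
The three coordinates are negative, positive, positive; a point is interior exactly when all three are positive.

no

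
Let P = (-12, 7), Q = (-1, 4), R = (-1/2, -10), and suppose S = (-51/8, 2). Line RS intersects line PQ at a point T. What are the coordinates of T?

Barycentric coordinates of S with respect to PQR: (1/2, 1/4, 1/4).
On side PQ the R-coordinate is zero; dropping S's R-weight 1/4 and renormalizing the remaining 1/2 : 1/4 gives weights 2/3, 1/3 on P, Q.
T = (2/3)·(-12, 7) + (1/3)·(-1, 4) = (-25/3, 6).

(-25/3, 6)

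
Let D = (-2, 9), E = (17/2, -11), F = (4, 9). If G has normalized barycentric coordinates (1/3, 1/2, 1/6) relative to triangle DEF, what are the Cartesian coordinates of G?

G = (1/3)·D + (1/2)·E + (1/6)·F.
x-coordinate: (1/3)·(-2) + (1/2)·(17/2) + (1/6)·4 = 17/4.
y-coordinate: (1/3)·9 + (1/2)·(-11) + (1/6)·9 = -1.

(17/4, -1)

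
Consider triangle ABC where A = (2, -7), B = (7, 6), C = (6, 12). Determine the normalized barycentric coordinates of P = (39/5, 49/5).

Signed area of the reference triangle: [ABC] = ½·(2·(6−12) + 7·(12−(-7)) + 6·(-7−6)) = ½·(-12 + 133 − 78) = 43/2.
[PBC] = ½·((39/5)·(6−12) + 7·(12−(49/5)) + 6·(49/5−6)) = ½·(-234/5 + 77/5 + 114/5) = -43/10, so the A-coordinate is (-43/10)/(43/2) = -1/5.
[APC] = ½·(2·(49/5−12) + (39/5)·(12−(-7)) + 6·(-7−(49/5))) = ½·(-22/5 + 741/5 − 504/5) = 43/2, so the B-coordinate is 1.
[ABP] = ½·(2·(6−(49/5)) + 7·(49/5−(-7)) + (39/5)·(-7−6)) = ½·(-38/5 + 588/5 − 507/5) = 43/10, so the C-coordinate is 1/5.
Check: -1/5 + 1 + 1/5 = 1.

(-1/5, 1, 1/5)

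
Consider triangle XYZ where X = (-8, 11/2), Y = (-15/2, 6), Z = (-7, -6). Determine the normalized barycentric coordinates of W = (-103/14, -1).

Signed area of the reference triangle: [XYZ] = ½·((-8)·(6−(-6)) + (-15/2)·(-6−(11/2)) + (-7)·(11/2−6)) = ½·(-96 + 345/4 + 7/2) = -25/8.
[WYZ] = ½·((-103/14)·(6−(-6)) + (-15/2)·(-6−(-1)) + (-7)·(-1−6)) = ½·(-618/7 + 75/2 + 49) = -25/28, so the X-coordinate is (-25/28)/(-25/8) = 2/7.
[XWZ] = ½·((-8)·(-1−(-6)) + (-103/14)·(-6−(11/2)) + (-7)·(11/2−(-1))) = ½·(-40 + 2369/28 − 91/2) = -25/56, so the Y-coordinate is 1/7.
[XYW] = ½·((-8)·(6−(-1)) + (-15/2)·(-1−(11/2)) + (-103/14)·(11/2−6)) = ½·(-56 + 195/4 + 103/28) = -25/14, so the Z-coordinate is 4/7.

(2/7, 1/7, 4/7)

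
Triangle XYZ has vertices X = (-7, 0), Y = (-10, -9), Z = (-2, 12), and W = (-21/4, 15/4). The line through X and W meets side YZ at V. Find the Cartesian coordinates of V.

Barycentric coordinates of W with respect to XYZ: (1/4, 1/4, 1/2).
On side YZ the X-coordinate is zero; dropping W's X-weight 1/4 and renormalizing the remaining 1/4 : 1/2 gives weights 1/3, 2/3 on Y, Z.
V = (1/3)·(-10, -9) + (2/3)·(-2, 12) = (-14/3, 5).

(-14/3, 5)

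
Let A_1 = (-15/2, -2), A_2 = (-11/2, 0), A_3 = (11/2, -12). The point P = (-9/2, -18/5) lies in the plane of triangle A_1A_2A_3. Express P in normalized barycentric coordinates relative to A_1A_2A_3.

(3/5, 1/5, 1/5)

Signed area of the reference triangle: [A_1A_2A_3] = ½·((-15/2)·(0−(-12)) + (-11/2)·(-12−(-2)) + (11/2)·(-2−0)) = ½·(-90 + 55 − 11) = -23.
[PA_2A_3] = ½·((-9/2)·(0−(-12)) + (-11/2)·(-12−(-18/5)) + (11/2)·(-18/5−0)) = ½·(-54 + 231/5 − 99/5) = -69/5, so the A_1-coordinate is (-69/5)/(-23) = 3/5.
[A_1PA_3] = ½·((-15/2)·(-18/5−(-12)) + (-9/2)·(-12−(-2)) + (11/2)·(-2−(-18/5))) = ½·(-63 + 45 + 44/5) = -23/5, so the A_2-coordinate is 1/5.
[A_1A_2P] = ½·((-15/2)·(0−(-18/5)) + (-11/2)·(-18/5−(-2)) + (-9/2)·(-2−0)) = ½·(-27 + 44/5 + 9) = -23/5, so the A_3-coordinate is 1/5.
Check: 3/5 + 1/5 + 1/5 = 1.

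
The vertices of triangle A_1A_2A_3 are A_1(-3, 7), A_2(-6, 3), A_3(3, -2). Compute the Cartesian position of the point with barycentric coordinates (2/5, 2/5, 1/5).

(-3, 18/5)

P = (2/5)·A_1 + (2/5)·A_2 + (1/5)·A_3.
x-coordinate: (2/5)·(-3) + (2/5)·(-6) + (1/5)·3 = -3.
y-coordinate: (2/5)·7 + (2/5)·3 + (1/5)·(-2) = 18/5.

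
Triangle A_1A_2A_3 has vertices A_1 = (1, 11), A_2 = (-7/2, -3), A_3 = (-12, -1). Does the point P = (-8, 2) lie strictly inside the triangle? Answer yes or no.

yes

Barycentric coordinates of P: (67/256, 9/128, 171/256).
The three coordinates are positive, positive, positive; a point is interior exactly when all three are positive.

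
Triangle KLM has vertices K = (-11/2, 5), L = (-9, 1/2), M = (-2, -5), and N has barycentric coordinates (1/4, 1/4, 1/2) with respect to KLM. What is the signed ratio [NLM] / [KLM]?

The signed ratio [NLM]/[KLM] equals the barycentric coordinate of N at vertex K, which is 1/4.

1/4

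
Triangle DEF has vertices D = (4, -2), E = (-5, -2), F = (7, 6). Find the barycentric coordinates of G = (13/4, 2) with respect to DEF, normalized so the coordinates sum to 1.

Signed area of the reference triangle: [DEF] = ½·(4·(-2−6) + (-5)·(6−(-2)) + 7·(-2−(-2))) = ½·(-32 − 40 + 0) = -36.
[GEF] = ½·((13/4)·(-2−6) + (-5)·(6−2) + 7·(2−(-2))) = ½·(-26 − 20 + 28) = -9, so the D-coordinate is (-9)/(-36) = 1/4.
[DGF] = ½·(4·(2−6) + (13/4)·(6−(-2)) + 7·(-2−2)) = ½·(-16 + 26 − 28) = -9, so the E-coordinate is 1/4.
[DEG] = ½·(4·(-2−2) + (-5)·(2−(-2)) + (13/4)·(-2−(-2))) = ½·(-16 − 20 + 0) = -18, so the F-coordinate is 1/2.
Check: 1/4 + 1/4 + 1/2 = 1.

(1/4, 1/4, 1/2)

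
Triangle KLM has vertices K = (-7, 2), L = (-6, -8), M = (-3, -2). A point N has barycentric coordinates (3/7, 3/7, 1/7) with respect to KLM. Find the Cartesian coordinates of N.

N = (3/7)·K + (3/7)·L + (1/7)·M.
x-coordinate: (3/7)·(-7) + (3/7)·(-6) + (1/7)·(-3) = -6.
y-coordinate: (3/7)·2 + (3/7)·(-8) + (1/7)·(-2) = -20/7.

(-6, -20/7)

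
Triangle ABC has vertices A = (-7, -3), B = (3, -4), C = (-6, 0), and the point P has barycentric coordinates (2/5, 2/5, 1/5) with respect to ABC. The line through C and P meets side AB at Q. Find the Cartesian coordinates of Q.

(-2, -7/2)

Line CP meets AB where the C-coordinate vanishes; zeroing P's C-weight and renormalizing leaves A, B-weights 2/5 : 2/5 → (1/2, 1/2).
So Q = (1/2)·A + (1/2)·B = (-2, -7/2).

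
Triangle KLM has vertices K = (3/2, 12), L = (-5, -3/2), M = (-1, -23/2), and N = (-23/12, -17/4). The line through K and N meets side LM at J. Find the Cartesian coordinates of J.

(-13/5, -15/2)

Barycentric coordinates of N with respect to KLM: (1/6, 1/3, 1/2).
On side LM the K-coordinate is zero; dropping N's K-weight 1/6 and renormalizing the remaining 1/3 : 1/2 gives weights 2/5, 3/5 on L, M.
J = (2/5)·(-5, -3/2) + (3/5)·(-1, -23/2) = (-13/5, -15/2).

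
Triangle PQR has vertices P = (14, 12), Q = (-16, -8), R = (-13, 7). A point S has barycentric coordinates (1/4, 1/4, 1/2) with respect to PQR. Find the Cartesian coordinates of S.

S = (1/4)·P + (1/4)·Q + (1/2)·R.
x-coordinate: (1/4)·14 + (1/4)·(-16) + (1/2)·(-13) = -7.
y-coordinate: (1/4)·12 + (1/4)·(-8) + (1/2)·7 = 9/2.

(-7, 9/2)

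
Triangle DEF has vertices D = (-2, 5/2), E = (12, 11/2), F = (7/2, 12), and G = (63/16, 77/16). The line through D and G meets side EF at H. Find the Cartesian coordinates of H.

(79/8, 57/8)

Barycentric coordinates of G with respect to DEF: (1/2, 3/8, 1/8).
On side EF the D-coordinate is zero; dropping G's D-weight 1/2 and renormalizing the remaining 3/8 : 1/8 gives weights 3/4, 1/4 on E, F.
H = (3/4)·(12, 11/2) + (1/4)·(7/2, 12) = (79/8, 57/8).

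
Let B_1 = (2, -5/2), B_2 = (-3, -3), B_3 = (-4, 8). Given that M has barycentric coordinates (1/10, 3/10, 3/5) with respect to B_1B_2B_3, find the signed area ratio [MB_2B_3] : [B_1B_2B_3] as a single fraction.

The signed ratio [MB_2B_3]/[B_1B_2B_3] equals the barycentric coordinate of M at vertex B_1, which is 1/10.

1/10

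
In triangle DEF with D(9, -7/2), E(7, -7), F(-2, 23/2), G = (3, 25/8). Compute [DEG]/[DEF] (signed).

1/2

[DEF] = ½·(9·(-7−(23/2)) + 7·(23/2−(-7/2)) + (-2)·(-7/2−(-7))) = ½·(-333/2 + 105 − 7) = -137/4.
[DEG] = ½·(9·(-7−(25/8)) + 7·(25/8−(-7/2)) + 3·(-7/2−(-7))) = ½·(-729/8 + 371/8 + 21/2) = -137/8, so the ratio is (-137/8)/(-137/4) = 1/2.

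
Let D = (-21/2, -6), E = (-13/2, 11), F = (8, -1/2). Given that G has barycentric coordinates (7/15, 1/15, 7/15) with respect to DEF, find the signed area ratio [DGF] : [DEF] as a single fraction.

The signed ratio [DGF]/[DEF] equals the barycentric coordinate of G at vertex E, which is 1/15.

1/15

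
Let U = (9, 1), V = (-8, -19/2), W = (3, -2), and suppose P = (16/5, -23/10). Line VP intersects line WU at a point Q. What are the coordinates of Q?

Barycentric coordinates of P with respect to UVW: (2/5, 1/5, 2/5).
On side WU the V-coordinate is zero; dropping P's V-weight 1/5 and renormalizing the remaining 2/5 : 2/5 gives weights 1/2, 1/2 on W, U.
Q = (1/2)·(3, -2) + (1/2)·(9, 1) = (6, -1/2).

(6, -1/2)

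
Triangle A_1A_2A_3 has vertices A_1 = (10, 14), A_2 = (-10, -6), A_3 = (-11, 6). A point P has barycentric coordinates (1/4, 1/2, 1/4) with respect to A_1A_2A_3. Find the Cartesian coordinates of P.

(-21/4, 2)

P = (1/4)·A_1 + (1/2)·A_2 + (1/4)·A_3.
x-coordinate: (1/4)·10 + (1/2)·(-10) + (1/4)·(-11) = -21/4.
y-coordinate: (1/4)·14 + (1/2)·(-6) + (1/4)·6 = 2.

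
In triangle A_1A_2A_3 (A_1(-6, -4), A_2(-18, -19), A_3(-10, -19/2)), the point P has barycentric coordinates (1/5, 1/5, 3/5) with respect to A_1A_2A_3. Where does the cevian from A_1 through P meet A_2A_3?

(-12, -95/8)

Line A_1P meets A_2A_3 where the A_1-coordinate vanishes; zeroing P's A_1-weight and renormalizing leaves A_2, A_3-weights 1/5 : 3/5 → (1/4, 3/4).
So Q = (1/4)·A_2 + (3/4)·A_3 = (-12, -95/8).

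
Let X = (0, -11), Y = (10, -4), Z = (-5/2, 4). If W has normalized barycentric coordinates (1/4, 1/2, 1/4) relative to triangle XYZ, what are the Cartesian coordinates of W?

(35/8, -15/4)

W = (1/4)·X + (1/2)·Y + (1/4)·Z.
x-coordinate: (1/4)·0 + (1/2)·10 + (1/4)·(-5/2) = 35/8.
y-coordinate: (1/4)·(-11) + (1/2)·(-4) + (1/4)·4 = -15/4.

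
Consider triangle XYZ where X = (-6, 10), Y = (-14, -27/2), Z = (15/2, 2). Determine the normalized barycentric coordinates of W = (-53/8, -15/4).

(1/4, 1/2, 1/4)

Signed area of the reference triangle: [XYZ] = ½·((-6)·(-27/2−2) + (-14)·(2−10) + (15/2)·(10−(-27/2))) = ½·(93 + 112 + 705/4) = 1525/8.
[WYZ] = ½·((-53/8)·(-27/2−2) + (-14)·(2−(-15/4)) + (15/2)·(-15/4−(-27/2))) = ½·(1643/16 − 161/2 + 585/8) = 1525/32, so the X-coordinate is (1525/32)/(1525/8) = 1/4.
[XWZ] = ½·((-6)·(-15/4−2) + (-53/8)·(2−10) + (15/2)·(10−(-15/4))) = ½·(69/2 + 53 + 825/8) = 1525/16, so the Y-coordinate is 1/2.
[XYW] = ½·((-6)·(-27/2−(-15/4)) + (-14)·(-15/4−10) + (-53/8)·(10−(-27/2))) = ½·(117/2 + 385/2 − 2491/16) = 1525/32, so the Z-coordinate is 1/4.
Check: 1/4 + 1/2 + 1/4 = 1.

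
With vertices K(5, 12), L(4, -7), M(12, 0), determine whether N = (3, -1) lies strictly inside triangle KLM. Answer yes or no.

Barycentric coordinates of N: (11/29, 23/29, -5/29).
The three coordinates are positive, positive, negative; a point is interior exactly when all three are positive.

no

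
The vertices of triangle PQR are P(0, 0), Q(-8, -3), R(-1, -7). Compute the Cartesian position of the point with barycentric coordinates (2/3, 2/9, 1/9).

S = (2/3)·P + (2/9)·Q + (1/9)·R.
x-coordinate: (2/3)·0 + (2/9)·(-8) + (1/9)·(-1) = -17/9.
y-coordinate: (2/3)·0 + (2/9)·(-3) + (1/9)·(-7) = -13/9.

(-17/9, -13/9)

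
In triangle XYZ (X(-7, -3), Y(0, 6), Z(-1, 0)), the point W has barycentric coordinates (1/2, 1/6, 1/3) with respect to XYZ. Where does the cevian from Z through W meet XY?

(-21/4, -3/4)

Line ZW meets XY where the Z-coordinate vanishes; zeroing W's Z-weight and renormalizing leaves X, Y-weights 1/2 : 1/6 → (3/4, 1/4).
So V = (3/4)·X + (1/4)·Y = (-21/4, -3/4).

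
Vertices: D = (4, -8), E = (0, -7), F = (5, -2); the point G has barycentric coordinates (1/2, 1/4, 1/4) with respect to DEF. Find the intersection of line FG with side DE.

(8/3, -23/3)

Line FG meets DE where the F-coordinate vanishes; zeroing G's F-weight and renormalizing leaves D, E-weights 1/2 : 1/4 → (2/3, 1/3).
So H = (2/3)·D + (1/3)·E = (8/3, -23/3).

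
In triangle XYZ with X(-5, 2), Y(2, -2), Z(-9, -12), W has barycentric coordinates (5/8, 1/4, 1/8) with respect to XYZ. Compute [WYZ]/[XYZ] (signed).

5/8

The signed ratio [WYZ]/[XYZ] equals the barycentric coordinate of W at vertex X, which is 5/8.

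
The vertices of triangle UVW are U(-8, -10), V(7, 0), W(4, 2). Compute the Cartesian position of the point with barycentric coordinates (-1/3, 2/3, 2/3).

(10, 14/3)

P = (-1/3)·U + (2/3)·V + (2/3)·W.
x-coordinate: (-1/3)·(-8) + (2/3)·7 + (2/3)·4 = 10.
y-coordinate: (-1/3)·(-10) + (2/3)·0 + (2/3)·2 = 14/3.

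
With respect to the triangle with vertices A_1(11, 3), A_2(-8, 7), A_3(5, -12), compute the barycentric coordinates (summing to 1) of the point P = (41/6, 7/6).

Signed area of the reference triangle: [A_1A_2A_3] = ½·(11·(7−(-12)) + (-8)·(-12−3) + 5·(3−7)) = ½·(209 + 120 − 20) = 309/2.
[PA_2A_3] = ½·((41/6)·(7−(-12)) + (-8)·(-12−(7/6)) + 5·(7/6−7)) = ½·(779/6 + 316/3 − 175/6) = 103, so the A_1-coordinate is 103/(309/2) = 2/3.
[A_1PA_3] = ½·(11·(7/6−(-12)) + (41/6)·(-12−3) + 5·(3−(7/6))) = ½·(869/6 − 205/2 + 55/6) = 103/4, so the A_2-coordinate is 1/6.
[A_1A_2P] = ½·(11·(7−(7/6)) + (-8)·(7/6−3) + (41/6)·(3−7)) = ½·(385/6 + 44/3 − 82/3) = 103/4, so the A_3-coordinate is 1/6.

(2/3, 1/6, 1/6)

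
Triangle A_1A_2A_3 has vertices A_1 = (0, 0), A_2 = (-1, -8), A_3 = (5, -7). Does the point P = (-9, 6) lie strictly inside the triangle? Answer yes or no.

Barycentric coordinates of P: (92/47, 33/47, -78/47).
The three coordinates are positive, positive, negative; a point is interior exactly when all three are positive.

no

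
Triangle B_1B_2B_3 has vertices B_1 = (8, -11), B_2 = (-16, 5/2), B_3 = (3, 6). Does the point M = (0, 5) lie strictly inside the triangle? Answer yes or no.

Barycentric coordinates of M: (17/681, 112/681, 184/227).
The three coordinates are positive, positive, positive; a point is interior exactly when all three are positive.

yes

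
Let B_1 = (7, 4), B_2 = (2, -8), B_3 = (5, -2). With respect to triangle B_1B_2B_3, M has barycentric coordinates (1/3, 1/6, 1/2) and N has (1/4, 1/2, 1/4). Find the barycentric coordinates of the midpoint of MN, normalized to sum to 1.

(7/24, 1/3, 3/8)

Since both coordinate triples sum to 1, the midpoint's barycentrics are the componentwise average.
(1/3+1/4)/2 = 7/24; similarly 1/3 and 3/8.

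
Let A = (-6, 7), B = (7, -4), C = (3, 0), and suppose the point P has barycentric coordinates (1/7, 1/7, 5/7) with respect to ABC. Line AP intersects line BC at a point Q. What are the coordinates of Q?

Line AP meets BC where the A-coordinate vanishes; zeroing P's A-weight and renormalizing leaves B, C-weights 1/7 : 5/7 → (1/6, 5/6).
So Q = (1/6)·B + (5/6)·C = (11/3, -2/3).

(11/3, -2/3)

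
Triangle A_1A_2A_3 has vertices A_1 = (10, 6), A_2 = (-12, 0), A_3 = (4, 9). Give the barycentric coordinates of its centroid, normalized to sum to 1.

The centroid is the average of the vertices, so each weight is 1/3.

(1/3, 1/3, 1/3)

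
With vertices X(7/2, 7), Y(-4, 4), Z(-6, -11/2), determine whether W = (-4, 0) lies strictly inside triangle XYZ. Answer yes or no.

Barycentric coordinates of W: (32/261, 109/261, 40/87).
The three coordinates are positive, positive, positive; a point is interior exactly when all three are positive.

yes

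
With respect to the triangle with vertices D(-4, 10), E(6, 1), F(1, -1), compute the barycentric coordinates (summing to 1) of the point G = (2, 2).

Signed area of the reference triangle: [DEF] = ½·((-4)·(1−(-1)) + 6·(-1−10) + 1·(10−1)) = ½·(-8 − 66 + 9) = -65/2.
[GEF] = ½·(2·(1−(-1)) + 6·(-1−2) + 1·(2−1)) = ½·(4 − 18 + 1) = -13/2, so the D-coordinate is (-13/2)/(-65/2) = 1/5.
[DGF] = ½·((-4)·(2−(-1)) + 2·(-1−10) + 1·(10−2)) = ½·(-12 − 22 + 8) = -13, so the E-coordinate is 2/5.
[DEG] = ½·((-4)·(1−2) + 6·(2−10) + 2·(10−1)) = ½·(4 − 48 + 18) = -13, so the F-coordinate is 2/5.

(1/5, 2/5, 2/5)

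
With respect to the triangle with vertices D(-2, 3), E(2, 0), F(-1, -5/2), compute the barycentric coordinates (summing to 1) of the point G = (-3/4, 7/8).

Signed area of the reference triangle: [DEF] = ½·((-2)·(0−(-5/2)) + 2·(-5/2−3) + (-1)·(3−0)) = ½·(-5 − 11 − 3) = -19/2.
[GEF] = ½·((-3/4)·(0−(-5/2)) + 2·(-5/2−(7/8)) + (-1)·(7/8−0)) = ½·(-15/8 − 27/4 − 7/8) = -19/4, so the D-coordinate is (-19/4)/(-19/2) = 1/2.
[DGF] = ½·((-2)·(7/8−(-5/2)) + (-3/4)·(-5/2−3) + (-1)·(3−(7/8))) = ½·(-27/4 + 33/8 − 17/8) = -19/8, so the E-coordinate is 1/4.
[DEG] = ½·((-2)·(0−(7/8)) + 2·(7/8−3) + (-3/4)·(3−0)) = ½·(7/4 − 17/4 − 9/4) = -19/8, so the F-coordinate is 1/4.
Check: 1/2 + 1/4 + 1/4 = 1.

(1/2, 1/4, 1/4)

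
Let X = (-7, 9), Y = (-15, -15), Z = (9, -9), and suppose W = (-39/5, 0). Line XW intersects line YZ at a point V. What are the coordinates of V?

Barycentric coordinates of W with respect to XYZ: (3/5, 3/10, 1/10).
On side YZ the X-coordinate is zero; dropping W's X-weight 3/5 and renormalizing the remaining 3/10 : 1/10 gives weights 3/4, 1/4 on Y, Z.
V = (3/4)·(-15, -15) + (1/4)·(9, -9) = (-9, -27/2).

(-9, -27/2)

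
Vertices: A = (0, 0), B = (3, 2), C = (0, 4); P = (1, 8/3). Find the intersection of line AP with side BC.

(6/5, 16/5)

Barycentric coordinates of P with respect to ABC: (1/6, 1/3, 1/2).
On side BC the A-coordinate is zero; dropping P's A-weight 1/6 and renormalizing the remaining 1/3 : 1/2 gives weights 2/5, 3/5 on B, C.
Q = (2/5)·(3, 2) + (3/5)·(0, 4) = (6/5, 16/5).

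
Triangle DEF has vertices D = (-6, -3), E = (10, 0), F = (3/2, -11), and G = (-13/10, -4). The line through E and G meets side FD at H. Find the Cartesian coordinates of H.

(-33/8, -5)

Barycentric coordinates of G with respect to DEF: (3/5, 1/5, 1/5).
On side FD the E-coordinate is zero; dropping G's E-weight 1/5 and renormalizing the remaining 1/5 : 3/5 gives weights 1/4, 3/4 on F, D.
H = (1/4)·(3/2, -11) + (3/4)·(-6, -3) = (-33/8, -5).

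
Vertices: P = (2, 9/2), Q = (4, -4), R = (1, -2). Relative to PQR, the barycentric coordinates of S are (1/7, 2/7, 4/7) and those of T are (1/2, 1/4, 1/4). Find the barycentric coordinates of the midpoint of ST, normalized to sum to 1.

Since both coordinate triples sum to 1, the midpoint's barycentrics are the componentwise average.
(1/7+1/2)/2 = 9/28; similarly 15/56 and 23/56.

(9/28, 15/56, 23/56)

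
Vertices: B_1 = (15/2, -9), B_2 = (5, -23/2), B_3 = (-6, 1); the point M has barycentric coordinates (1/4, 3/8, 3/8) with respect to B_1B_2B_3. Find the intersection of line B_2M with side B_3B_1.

Line B_2M meets B_3B_1 where the B_2-coordinate vanishes; zeroing M's B_2-weight and renormalizing leaves B_3, B_1-weights 3/8 : 1/4 → (3/5, 2/5).
So N = (3/5)·B_3 + (2/5)·B_1 = (-3/5, -3).

(-3/5, -3)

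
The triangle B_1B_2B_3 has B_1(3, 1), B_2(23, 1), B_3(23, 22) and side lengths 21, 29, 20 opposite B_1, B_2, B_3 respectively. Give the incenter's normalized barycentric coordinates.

The incenter has barycentric coordinates proportional to the opposite side lengths: (21 : 29 : 20).
Normalizing by 21+29+20 = 70 gives (3/10, 29/70, 2/7).

(3/10, 29/70, 2/7)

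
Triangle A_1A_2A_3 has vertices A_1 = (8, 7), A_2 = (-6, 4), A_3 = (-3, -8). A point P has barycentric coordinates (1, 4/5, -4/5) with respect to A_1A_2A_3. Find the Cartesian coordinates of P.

P = 1·A_1 + (4/5)·A_2 + (-4/5)·A_3.
x-coordinate: 1·8 + (4/5)·(-6) + (-4/5)·(-3) = 28/5.
y-coordinate: 1·7 + (4/5)·4 + (-4/5)·(-8) = 83/5.

(28/5, 83/5)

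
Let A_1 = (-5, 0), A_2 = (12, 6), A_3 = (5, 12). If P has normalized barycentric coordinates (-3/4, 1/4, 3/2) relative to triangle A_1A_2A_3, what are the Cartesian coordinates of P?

(57/4, 39/2)

P = (-3/4)·A_1 + (1/4)·A_2 + (3/2)·A_3.
x-coordinate: (-3/4)·(-5) + (1/4)·12 + (3/2)·5 = 57/4.
y-coordinate: (-3/4)·0 + (1/4)·6 + (3/2)·12 = 39/2.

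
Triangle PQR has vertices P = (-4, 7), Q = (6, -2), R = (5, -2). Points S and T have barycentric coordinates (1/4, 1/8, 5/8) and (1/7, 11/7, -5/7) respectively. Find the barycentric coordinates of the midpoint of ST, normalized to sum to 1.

Since both coordinate triples sum to 1, the midpoint's barycentrics are the componentwise average.
(1/4+1/7)/2 = 11/56; similarly 95/112 and -5/112.

(11/56, 95/112, -5/112)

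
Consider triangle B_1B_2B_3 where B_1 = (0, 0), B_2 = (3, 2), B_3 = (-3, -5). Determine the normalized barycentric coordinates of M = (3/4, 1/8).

Signed area of the reference triangle: [B_1B_2B_3] = ½·(0·(2−(-5)) + 3·(-5−0) + (-3)·(0−2)) = ½·(0 − 15 + 6) = -9/2.
[MB_2B_3] = ½·((3/4)·(2−(-5)) + 3·(-5−(1/8)) + (-3)·(1/8−2)) = ½·(21/4 − 123/8 + 45/8) = -9/4, so the B_1-coordinate is (-9/4)/(-9/2) = 1/2.
[B_1MB_3] = ½·(0·(1/8−(-5)) + (3/4)·(-5−0) + (-3)·(0−(1/8))) = ½·(0 − 15/4 + 3/8) = -27/16, so the B_2-coordinate is 3/8.
[B_1B_2M] = ½·(0·(2−(1/8)) + 3·(1/8−0) + (3/4)·(0−2)) = ½·(0 + 3/8 − 3/2) = -9/16, so the B_3-coordinate is 1/8.
Check: 1/2 + 3/8 + 1/8 = 1.

(1/2, 3/8, 1/8)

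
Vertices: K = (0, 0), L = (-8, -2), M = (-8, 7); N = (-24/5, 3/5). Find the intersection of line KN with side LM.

Barycentric coordinates of N with respect to KLM: (2/5, 2/5, 1/5).
On side LM the K-coordinate is zero; dropping N's K-weight 2/5 and renormalizing the remaining 2/5 : 1/5 gives weights 2/3, 1/3 on L, M.
J = (2/3)·(-8, -2) + (1/3)·(-8, 7) = (-8, 1).

(-8, 1)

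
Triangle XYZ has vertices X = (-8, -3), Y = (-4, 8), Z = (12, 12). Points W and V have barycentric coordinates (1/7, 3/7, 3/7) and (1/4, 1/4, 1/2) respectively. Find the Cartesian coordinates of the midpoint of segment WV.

Barycentric coordinates of the midpoint are the average: (11/56, 19/56, 13/28).
Converting: (11/56)·X + (19/56)·Y + (13/28)·Z = (37/14, 431/56).

(37/14, 431/56)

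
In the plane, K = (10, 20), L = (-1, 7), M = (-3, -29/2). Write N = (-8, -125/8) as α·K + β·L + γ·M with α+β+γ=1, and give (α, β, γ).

(-1/2, 3/4, 3/4)

Signed area of the reference triangle: [KLM] = ½·(10·(7−(-29/2)) + (-1)·(-29/2−20) + (-3)·(20−7)) = ½·(215 + 69/2 − 39) = 421/4.
[NLM] = ½·((-8)·(7−(-29/2)) + (-1)·(-29/2−(-125/8)) + (-3)·(-125/8−7)) = ½·(-172 − 9/8 + 543/8) = -421/8, so the K-coordinate is (-421/8)/(421/4) = -1/2.
[KNM] = ½·(10·(-125/8−(-29/2)) + (-8)·(-29/2−20) + (-3)·(20−(-125/8))) = ½·(-45/4 + 276 − 855/8) = 1263/16, so the L-coordinate is 3/4.
[KLN] = ½·(10·(7−(-125/8)) + (-1)·(-125/8−20) + (-8)·(20−7)) = ½·(905/4 + 285/8 − 104) = 1263/16, so the M-coordinate is 3/4.
Check: -1/2 + 3/4 + 3/4 = 1.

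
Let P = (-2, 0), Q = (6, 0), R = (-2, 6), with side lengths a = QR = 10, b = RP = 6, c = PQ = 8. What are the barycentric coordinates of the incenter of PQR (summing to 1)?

The incenter has barycentric coordinates proportional to the opposite side lengths: (10 : 6 : 8).
Normalizing by 10+6+8 = 24 gives (5/12, 1/4, 1/3).

(5/12, 1/4, 1/3)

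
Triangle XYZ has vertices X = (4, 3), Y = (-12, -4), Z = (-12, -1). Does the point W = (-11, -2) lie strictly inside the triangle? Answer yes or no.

Barycentric coordinates of W: (1/16, 5/12, 25/48).
The three coordinates are positive, positive, positive; a point is interior exactly when all three are positive.

yes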